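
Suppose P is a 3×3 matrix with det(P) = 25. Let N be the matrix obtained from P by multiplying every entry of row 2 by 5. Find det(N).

Scaling one row by 5 multiplies the determinant by 5.
det(N) = (5)·(25) = 125

125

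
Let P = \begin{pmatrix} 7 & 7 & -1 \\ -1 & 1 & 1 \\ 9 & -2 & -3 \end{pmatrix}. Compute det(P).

42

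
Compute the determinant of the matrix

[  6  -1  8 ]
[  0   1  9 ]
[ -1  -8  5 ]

Expand along row 2:
  + 1 · |6 8; -1 5| = 1·(30 − (-8)) = 38
  − 9 · |6 -1; -1 -8| = −9·(-48 − 1) = 441
Sum: (38) + (441) = 479

479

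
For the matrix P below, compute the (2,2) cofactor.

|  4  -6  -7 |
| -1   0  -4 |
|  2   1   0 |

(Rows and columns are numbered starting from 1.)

Delete row 2 and column 2; the remaining 2×2 submatrix is [4 -7; 2 0].
Its determinant is 4·0 − (-7)·2 = 14.
The cofactor carries sign (−1)^(2+2) = +1, so C_{2,2} = +(14) = 14.

14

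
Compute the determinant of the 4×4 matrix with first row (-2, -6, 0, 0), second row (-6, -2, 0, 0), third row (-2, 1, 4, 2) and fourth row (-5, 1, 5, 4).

The matrix is block lower-triangular with a 2×2 block and a 2×2 block on the diagonal, so its determinant equals the product of the determinants of the diagonal blocks.
det of the 2×2 block = -32
det of the 2×2 block = 6
det = (-32)·(6) = -192

-192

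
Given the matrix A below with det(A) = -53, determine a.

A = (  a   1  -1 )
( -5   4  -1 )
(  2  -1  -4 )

a = 2

Expanding along the column containing a, det(A) is linear in a: det(A) = (-17)·a + (-19).
Set (-17)·a + (-19) = -53  ⇒  (-17)·a = -34  ⇒  a = 2.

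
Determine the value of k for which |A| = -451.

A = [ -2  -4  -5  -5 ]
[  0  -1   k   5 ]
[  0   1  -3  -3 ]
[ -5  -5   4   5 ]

Expanding along the column containing k, det(A) is linear in k: det(A) = (65)·k + (-321).
Set (65)·k + (-321) = -451  ⇒  (65)·k = -130  ⇒  k = -2.

-2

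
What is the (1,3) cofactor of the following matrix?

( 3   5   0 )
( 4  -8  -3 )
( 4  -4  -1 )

16

Delete row 1 and column 3; the remaining 2×2 submatrix is [4 -8; 4 -4].
Its determinant is 4·(-4) − (-8)·4 = 16.
The cofactor carries sign (−1)^(1+3) = +1, so C_{1,3} = +(16) = 16.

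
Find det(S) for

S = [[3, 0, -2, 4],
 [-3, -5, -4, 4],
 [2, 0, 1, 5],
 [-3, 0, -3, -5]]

Expand along column 2 (it has 3 zeros):
  + (-5) · M_22   where M_22 = det([3 -2 4; 2 1 5; -3 -3 -5]) = 28
det = (+1)·(-5)·(28) = -140

-140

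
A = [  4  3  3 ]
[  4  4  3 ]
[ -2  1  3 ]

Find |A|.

det(A) = 18

Expand along row 1:
  + 4 · |4 3; 1 3| = 4·(12 − 3) = 36
  − 3 · |4 3; -2 3| = −3·(12 − (-6)) = -54
  + 3 · |4 4; -2 1| = 3·(4 − (-8)) = 36
Sum: (36) + (-54) + (36) = 18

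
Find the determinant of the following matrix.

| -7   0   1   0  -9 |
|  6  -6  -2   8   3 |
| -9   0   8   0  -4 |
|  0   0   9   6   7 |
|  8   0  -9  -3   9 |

10152

Expand along column 2 (it has 4 zeros):
  + (-6) · M_22   where M_22 = det([-7 1 0 -9; -9 8 0 -4; 0 9 6 7; 8 -9 -3 9]) = -1692
det = (+1)·(-6)·(-1692) = 10152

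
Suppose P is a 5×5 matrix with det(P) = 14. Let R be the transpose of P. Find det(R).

|R| = 14

det(Pᵀ) = det(P).
det(R) = (1)·(14) = 14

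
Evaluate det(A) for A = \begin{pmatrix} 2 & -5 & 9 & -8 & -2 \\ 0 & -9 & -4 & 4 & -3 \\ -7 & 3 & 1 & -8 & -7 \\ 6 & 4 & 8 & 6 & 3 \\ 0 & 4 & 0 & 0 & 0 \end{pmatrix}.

det(A) = 10904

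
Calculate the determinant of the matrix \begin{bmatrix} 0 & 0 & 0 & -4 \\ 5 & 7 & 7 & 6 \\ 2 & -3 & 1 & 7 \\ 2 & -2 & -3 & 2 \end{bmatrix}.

500

Expand along row 1 (it has 3 zeros):
  − (-4) · M_14   where M_14 = det([5 7 7; 2 -3 1; 2 -2 -3]) = 125
det = (-1)·(-4)·(125) = 500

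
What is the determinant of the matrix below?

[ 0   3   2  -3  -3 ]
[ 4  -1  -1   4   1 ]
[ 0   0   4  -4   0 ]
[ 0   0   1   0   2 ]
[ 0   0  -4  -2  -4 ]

-384

The matrix is block upper-triangular with a 2×2 block and a 3×3 block on the diagonal, so its determinant equals the product of the determinants of the diagonal blocks.
det of the 2×2 block = -12
det of the 3×3 block = 32
det = (-12)·(32) = -384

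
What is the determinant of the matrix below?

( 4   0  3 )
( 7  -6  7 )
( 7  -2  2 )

92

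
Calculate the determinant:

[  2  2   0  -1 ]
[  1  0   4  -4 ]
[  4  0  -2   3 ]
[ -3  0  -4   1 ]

Expand along column 2 (it has 3 zeros):
  − (2) · M_12   where M_12 = det([1 4 -4; 4 -2 3; -3 -4 1]) = 46
det = (-1)·(2)·(46) = -92

The determinant is -92.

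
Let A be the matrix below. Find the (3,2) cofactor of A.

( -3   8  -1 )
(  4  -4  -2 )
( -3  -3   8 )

Delete row 3 and column 2; the remaining 2×2 submatrix is [-3 -1; 4 -2].
Its determinant is (-3)·(-2) − (-1)·4 = 10.
The cofactor carries sign (−1)^(3+2) = −1, so C_{3,2} = −(10) = -10.

The cofactor is -10.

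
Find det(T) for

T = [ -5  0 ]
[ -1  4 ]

det(T) = (-5)·4 − 0·(-1) = -20 − 0 = -20

The determinant is -20.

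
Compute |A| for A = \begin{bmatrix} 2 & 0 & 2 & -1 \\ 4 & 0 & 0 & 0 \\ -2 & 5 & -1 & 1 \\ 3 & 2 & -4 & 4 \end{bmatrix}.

Expand along row 2 (it has 3 zeros):
  − (4) · M_21   where M_21 = det([0 2 -1; 5 -1 1; 2 -4 4]) = -18
det = (-1)·(4)·(-18) = 72

72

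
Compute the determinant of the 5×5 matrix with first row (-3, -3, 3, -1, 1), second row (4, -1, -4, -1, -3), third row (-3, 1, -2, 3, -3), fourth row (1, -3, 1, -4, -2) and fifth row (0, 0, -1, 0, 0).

Expand along row 5 (it has 4 zeros):
  + (-1) · M_53   where M_53 = det([-3 -3 -1 1; 4 -1 -1 -3; -3 1 3 -3; 1 -3 -4 -2]) = -208
det = (+1)·(-1)·(-208) = 208

208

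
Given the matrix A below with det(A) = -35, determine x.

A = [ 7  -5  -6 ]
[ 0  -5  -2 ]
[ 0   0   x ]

Expanding along the row containing x, det(A) is linear in x: det(A) = (-35)·x + (0).
Set (-35)·x + (0) = -35  ⇒  (-35)·x = -35  ⇒  x = 1.

1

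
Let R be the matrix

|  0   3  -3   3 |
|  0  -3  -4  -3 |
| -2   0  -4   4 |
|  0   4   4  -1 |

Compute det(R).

-210

Expand along column 1 (it has 3 zeros):
  + (-2) · M_31   where M_31 = det([3 -3 3; -3 -4 -3; 4 4 -1]) = 105
det = (+1)·(-2)·(105) = -210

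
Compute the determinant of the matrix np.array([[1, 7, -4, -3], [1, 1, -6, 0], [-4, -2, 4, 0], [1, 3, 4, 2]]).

The determinant is 428.

Expand along column 4 (it has 2 zeros):
  − (-3) · M_14   where M_14 = det([1 1 -6; -4 -2 4; 1 3 4]) = 60
  + (2) · M_44   where M_44 = det([1 7 -4; 1 1 -6; -4 -2 4]) = 124
det = (-1)·(-3)·(60) + (+1)·(2)·(124) = 428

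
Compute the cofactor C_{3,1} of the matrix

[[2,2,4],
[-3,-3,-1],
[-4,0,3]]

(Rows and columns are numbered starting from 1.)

Delete row 3 and column 1; the remaining 2×2 submatrix is [2 4; -3 -1].
Its determinant is 2·(-1) − 4·(-3) = 10.
The cofactor carries sign (−1)^(3+1) = +1, so C_{3,1} = +(10) = 10.

10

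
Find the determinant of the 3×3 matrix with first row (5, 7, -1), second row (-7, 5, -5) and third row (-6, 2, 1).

Expand along row 1:
  + 5 · |5 -5; 2 1| = 5·(5 − (-10)) = 75
  − 7 · |-7 -5; -6 1| = −7·(-7 − 30) = 259
  + (-1) · |-7 5; -6 2| = (-1)·(-14 − (-30)) = -16
Sum: (75) + (259) + (-16) = 318

The determinant is 318.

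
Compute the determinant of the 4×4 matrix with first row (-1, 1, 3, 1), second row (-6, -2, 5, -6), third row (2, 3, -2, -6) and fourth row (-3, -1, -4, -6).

Expand along row 1:
  + (-1) · M_11   where M_11 = det([-2 5 -6; 3 -2 -6; -1 -4 -6]) = 228
  − (1) · M_12   where M_12 = det([-6 5 -6; 2 -2 -6; -3 -4 -6]) = 306
  + (3) · M_13   where M_13 = det([-6 -2 -6; 2 3 -6; -3 -1 -6]) = 42
  − (1) · M_14   where M_14 = det([-6 -2 5; 2 3 -2; -3 -1 -4]) = 91
det = (+1)·(-1)·(228) + (-1)·(1)·(306) + (+1)·(3)·(42) + (-1)·(1)·(91) = -499

-499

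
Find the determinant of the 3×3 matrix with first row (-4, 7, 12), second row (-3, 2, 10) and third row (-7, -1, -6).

-404

Expand along row 1:
  + (-4) · |2 10; -1 -6| = (-4)·(-12 − (-10)) = 8
  − 7 · |-3 10; -7 -6| = −7·(18 − (-70)) = -616
  + 12 · |-3 2; -7 -1| = 12·(3 − (-14)) = 204
Sum: (8) + (-616) + (204) = -404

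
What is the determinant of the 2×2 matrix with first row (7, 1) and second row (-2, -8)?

det = 7·(-8) − 1·(-2) = -56 − (-2) = -54

The determinant is -54.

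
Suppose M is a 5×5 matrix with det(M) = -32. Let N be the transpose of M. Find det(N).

det(Mᵀ) = det(M).
det(N) = (1)·(-32) = -32

-32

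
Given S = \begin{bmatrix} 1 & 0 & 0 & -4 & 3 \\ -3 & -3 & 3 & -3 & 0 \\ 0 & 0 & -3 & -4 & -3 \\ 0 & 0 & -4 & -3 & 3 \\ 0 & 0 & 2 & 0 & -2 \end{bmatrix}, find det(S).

S is block upper-triangular with a 2×2 block and a 3×3 block on the diagonal, so its determinant equals the product of the determinants of the diagonal blocks.
det of the 2×2 block = -3
det of the 3×3 block = -28
det = (-3)·(-28) = 84

det(S) = 84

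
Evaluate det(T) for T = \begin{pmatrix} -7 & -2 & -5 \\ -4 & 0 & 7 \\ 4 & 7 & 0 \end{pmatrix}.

|T| = 427

Expand along row 2:
  − (-4) · |-2 -5; 7 0| = −(-4)·(0 − (-35)) = 140
  − 7 · |-7 -2; 4 7| = −7·(-49 − (-8)) = 287
Sum: (140) + (287) = 427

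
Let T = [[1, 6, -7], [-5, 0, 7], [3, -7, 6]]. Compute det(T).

110

Expand along row 2:
  − (-5) · |6 -7; -7 6| = −(-5)·(36 − 49) = -65
  − 7 · |1 6; 3 -7| = −7·(-7 − 18) = 175
Sum: (-65) + (175) = 110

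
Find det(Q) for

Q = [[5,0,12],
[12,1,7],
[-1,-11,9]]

Expand along row 1:
  + 5 · |1 7; -11 9| = 5·(9 − (-77)) = 430
  + 12 · |12 1; -1 -11| = 12·(-132 − (-1)) = -1572
Sum: (430) + (-1572) = -1142

det(Q) = -1142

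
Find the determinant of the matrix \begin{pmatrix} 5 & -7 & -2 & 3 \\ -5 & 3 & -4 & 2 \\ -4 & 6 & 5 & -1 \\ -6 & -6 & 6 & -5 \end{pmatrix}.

2044

Expand along row 1:
  + (5) · M_11   where M_11 = det([3 -4 2; 6 5 -1; -6 6 -5]) = -69
  − (-7) · M_12   where M_12 = det([-5 -4 2; -4 5 -1; -6 6 -5]) = 163
  + (-2) · M_13   where M_13 = det([-5 3 2; -4 6 -1; -6 -6 -5]) = 258
  − (3) · M_14   where M_14 = det([-5 3 -4; -4 6 5; -6 -6 6]) = -588
det = (+1)·(5)·(-69) + (-1)·(-7)·(163) + (+1)·(-2)·(258) + (-1)·(3)·(-588) = 2044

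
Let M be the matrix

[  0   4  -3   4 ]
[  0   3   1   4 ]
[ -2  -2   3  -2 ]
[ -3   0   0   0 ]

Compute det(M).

-18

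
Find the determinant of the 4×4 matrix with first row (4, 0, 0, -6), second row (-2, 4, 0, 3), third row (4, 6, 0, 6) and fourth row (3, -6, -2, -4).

Expand along column 3 (it has 3 zeros):
  − (-2) · M_43   where M_43 = det([4 0 -6; -2 4 3; 4 6 6]) = 192
det = (-1)·(-2)·(192) = 384

384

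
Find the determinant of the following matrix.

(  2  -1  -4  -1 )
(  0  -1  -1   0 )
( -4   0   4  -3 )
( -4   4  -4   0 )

132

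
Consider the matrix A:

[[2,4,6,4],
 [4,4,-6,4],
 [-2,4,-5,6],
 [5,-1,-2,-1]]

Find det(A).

|A| = 520

Expand along row 1:
  + (2) · M_11   where M_11 = det([4 -6 4; 4 -5 6; -1 -2 -1]) = 28
  − (4) · M_12   where M_12 = det([4 -6 4; -2 -5 6; 5 -2 -1]) = 16
  + (6) · M_13   where M_13 = det([4 4 4; -2 4 6; 5 -1 -1]) = 48
  − (4) · M_14   where M_14 = det([4 4 -6; -2 4 -5; 5 -1 -2]) = -60
det = (+1)·(2)·(28) + (-1)·(4)·(16) + (+1)·(6)·(48) + (-1)·(4)·(-60) = 520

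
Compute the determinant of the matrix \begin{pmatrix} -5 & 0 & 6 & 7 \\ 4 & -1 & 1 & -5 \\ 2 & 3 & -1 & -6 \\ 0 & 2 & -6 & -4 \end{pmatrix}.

The determinant is -224.

Expand along row 1 (it has 1 zero):
  + (-5) · M_11   where M_11 = det([-1 1 -5; 3 -1 -6; 2 -6 -4]) = 112
  + (6) · M_13   where M_13 = det([4 -1 -5; 2 3 -6; 0 2 -4]) = -28
  − (7) · M_14   where M_14 = det([4 -1 1; 2 3 -1; 0 2 -6]) = -72
det = (+1)·(-5)·(112) + (+1)·(6)·(-28) + (-1)·(7)·(-72) = -224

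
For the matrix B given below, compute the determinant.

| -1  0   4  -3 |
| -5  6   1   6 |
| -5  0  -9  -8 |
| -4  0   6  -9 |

102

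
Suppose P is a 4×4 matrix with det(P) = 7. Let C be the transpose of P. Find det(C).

det(Pᵀ) = det(P).
det(C) = (1)·(7) = 7

7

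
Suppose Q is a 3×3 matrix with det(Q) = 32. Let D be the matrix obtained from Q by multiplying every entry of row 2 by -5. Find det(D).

det(D) = -160

Scaling one row by -5 multiplies the determinant by -5.
det(D) = (-5)·(32) = -160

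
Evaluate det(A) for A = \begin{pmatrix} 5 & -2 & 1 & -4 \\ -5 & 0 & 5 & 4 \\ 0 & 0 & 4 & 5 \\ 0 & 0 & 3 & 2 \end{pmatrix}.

A is block upper-triangular with a 2×2 block and a 2×2 block on the diagonal, so its determinant equals the product of the determinants of the diagonal blocks.
det of the 2×2 block = -10
det of the 2×2 block = -7
det = (-10)·(-7) = 70

70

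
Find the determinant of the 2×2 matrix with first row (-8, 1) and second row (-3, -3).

det = (-8)·(-3) − 1·(-3) = 24 − (-3) = 27

27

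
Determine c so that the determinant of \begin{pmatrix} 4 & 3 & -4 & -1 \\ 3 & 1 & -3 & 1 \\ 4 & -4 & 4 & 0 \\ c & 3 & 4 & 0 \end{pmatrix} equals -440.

c = 8

Expanding along the row containing c, det(B) is linear in c: det(B) = (-12)·c + (-344).
Set (-12)·c + (-344) = -440  ⇒  (-12)·c = -96  ⇒  c = 8.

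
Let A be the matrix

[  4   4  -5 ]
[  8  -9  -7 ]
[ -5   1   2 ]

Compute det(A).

det(A) = 217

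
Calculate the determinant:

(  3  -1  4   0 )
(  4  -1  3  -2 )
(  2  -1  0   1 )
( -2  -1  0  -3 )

The determinant is 56.

Expand along column 3 (it has 2 zeros):
  + (4) · M_13   where M_13 = det([4 -1 -2; 2 -1 1; -2 -1 -3]) = 20
  − (3) · M_23   where M_23 = det([3 -1 0; 2 -1 1; -2 -1 -3]) = 8
det = (+1)·(4)·(20) + (-1)·(3)·(8) = 56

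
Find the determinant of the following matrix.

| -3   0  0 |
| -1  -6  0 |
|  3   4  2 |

The matrix is lower triangular, so the determinant is the product of the diagonal entries:
det = (-3) · (-6) · (2) = 36

36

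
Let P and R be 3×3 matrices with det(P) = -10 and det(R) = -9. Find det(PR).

det(PR) = det(P)·det(R) = (-10)·(-9) = 90

The determinant is 90.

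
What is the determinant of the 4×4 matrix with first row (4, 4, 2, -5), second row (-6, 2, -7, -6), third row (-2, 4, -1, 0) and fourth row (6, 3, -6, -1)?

2700

Expand along row 3 (it has 1 zero):
  + (-2) · M_31   where M_31 = det([4 2 -5; 2 -7 -6; 3 -6 -1]) = -193
  − (4) · M_32   where M_32 = det([4 2 -5; -6 -7 -6; 6 -6 -1]) = -590
  + (-1) · M_33   where M_33 = det([4 4 -5; -6 2 -6; 6 3 -1]) = 46
det = (+1)·(-2)·(-193) + (-1)·(4)·(-590) + (+1)·(-1)·(46) = 2700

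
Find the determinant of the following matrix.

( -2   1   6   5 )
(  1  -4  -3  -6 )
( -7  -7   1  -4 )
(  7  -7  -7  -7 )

The determinant is -882.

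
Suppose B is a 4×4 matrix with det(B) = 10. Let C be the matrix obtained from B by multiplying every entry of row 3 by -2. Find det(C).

Scaling one row by -2 multiplies the determinant by -2.
det(C) = (-2)·(10) = -20

det(C) = -20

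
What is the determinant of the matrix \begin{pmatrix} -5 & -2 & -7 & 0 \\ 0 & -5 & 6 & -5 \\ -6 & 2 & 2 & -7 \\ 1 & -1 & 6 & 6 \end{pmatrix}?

3733

Expand along row 1 (it has 1 zero):
  + (-5) · M_11   where M_11 = det([-5 6 -5; 2 2 -7; -1 6 6]) = -370
  − (-2) · M_12   where M_12 = det([0 6 -5; -6 2 -7; 1 6 6]) = 364
  + (-7) · M_13   where M_13 = det([0 -5 -5; -6 2 -7; 1 -1 6]) = -165
det = (+1)·(-5)·(-370) + (-1)·(-2)·(364) + (+1)·(-7)·(-165) = 3733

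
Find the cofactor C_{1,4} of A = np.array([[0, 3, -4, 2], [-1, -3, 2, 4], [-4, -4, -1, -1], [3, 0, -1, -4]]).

Delete row 1 and column 4; the remaining 3×3 submatrix is [-1 -3 2; -4 -4 -1; 3 0 -1].
Its determinant is 41.
The cofactor carries sign (−1)^(1+4) = −1, so C_{1,4} = −(41) = -41.

-41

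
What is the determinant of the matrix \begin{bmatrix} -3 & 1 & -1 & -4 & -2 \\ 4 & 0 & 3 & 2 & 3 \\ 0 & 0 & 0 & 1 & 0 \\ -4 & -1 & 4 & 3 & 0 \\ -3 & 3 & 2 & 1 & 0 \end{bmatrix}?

Expand along row 3 (it has 4 zeros):
  − (1) · M_34   where M_34 = det([-3 1 -1 -2; 4 0 3 3; -4 -1 4 0; -3 3 2 0]) = -43
det = (-1)·(1)·(-43) = 43

43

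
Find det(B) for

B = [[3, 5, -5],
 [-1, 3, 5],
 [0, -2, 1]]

Expand along row 3:
  − (-2) · |3 -5; -1 5| = −(-2)·(15 − 5) = 20
  + 1 · |3 5; -1 3| = 1·(9 − (-5)) = 14
Sum: (20) + (14) = 34

34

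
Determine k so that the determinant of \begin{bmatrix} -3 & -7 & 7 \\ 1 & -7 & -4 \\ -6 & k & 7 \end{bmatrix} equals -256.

-2

Expanding along the column containing k, det(B) is linear in k: det(B) = (-5)·k + (-266).
Set (-5)·k + (-266) = -256  ⇒  (-5)·k = 10  ⇒  k = -2.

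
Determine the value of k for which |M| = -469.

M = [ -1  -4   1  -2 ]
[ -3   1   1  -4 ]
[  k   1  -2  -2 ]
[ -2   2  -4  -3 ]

-7

Expanding along the column containing k, det(M) is linear in k: det(M) = (83)·k + (112).
Set (83)·k + (112) = -469  ⇒  (83)·k = -581  ⇒  k = -7.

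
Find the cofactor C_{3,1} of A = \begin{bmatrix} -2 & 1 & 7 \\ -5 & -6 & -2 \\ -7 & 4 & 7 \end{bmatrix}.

40

Delete row 3 and column 1; the remaining 2×2 submatrix is [1 7; -6 -2].
Its determinant is 1·(-2) − 7·(-6) = 40.
The cofactor carries sign (−1)^(3+1) = +1, so C_{3,1} = +(40) = 40.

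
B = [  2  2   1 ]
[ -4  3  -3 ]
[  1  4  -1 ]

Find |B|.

The determinant is -15.

Expand along row 1:
  + 2 · |3 -3; 4 -1| = 2·(-3 − (-12)) = 18
  − 2 · |-4 -3; 1 -1| = −2·(4 − (-3)) = -14
  + 1 · |-4 3; 1 4| = 1·(-16 − 3) = -19
Sum: (18) + (-14) + (-19) = -15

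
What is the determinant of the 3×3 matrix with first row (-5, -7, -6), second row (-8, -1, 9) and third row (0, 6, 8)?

Expand along row 3:
  − 6 · |-5 -6; -8 9| = −6·(-45 − 48) = 558
  + 8 · |-5 -7; -8 -1| = 8·(5 − 56) = -408
Sum: (558) + (-408) = 150

The determinant is 150.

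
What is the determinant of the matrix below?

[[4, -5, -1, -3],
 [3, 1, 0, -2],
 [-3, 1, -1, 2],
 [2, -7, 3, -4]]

Expand along row 2 (it has 1 zero):
  − (3) · M_21   where M_21 = det([-5 -1 -3; 1 -1 2; -7 3 -4]) = 32
  + (1) · M_22   where M_22 = det([4 -1 -3; -3 -1 2; 2 3 -4]) = 21
  + (-2) · M_24   where M_24 = det([4 -5 -1; -3 1 -1; 2 -7 3]) = -70
det = (-1)·(3)·(32) + (+1)·(1)·(21) + (+1)·(-2)·(-70) = 65

65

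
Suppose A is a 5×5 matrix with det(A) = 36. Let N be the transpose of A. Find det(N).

det(Aᵀ) = det(A).
det(N) = (1)·(36) = 36

36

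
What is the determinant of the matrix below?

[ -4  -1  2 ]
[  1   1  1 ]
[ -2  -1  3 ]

-9

Expand along column 1:
  + (-4) · |1 1; -1 3| = (-4)·(3 − (-1)) = -16
  − 1 · |-1 2; -1 3| = −1·(-3 − (-2)) = 1
  + (-2) · |-1 2; 1 1| = (-2)·(-1 − 2) = 6
Sum: (-16) + (1) + (6) = -9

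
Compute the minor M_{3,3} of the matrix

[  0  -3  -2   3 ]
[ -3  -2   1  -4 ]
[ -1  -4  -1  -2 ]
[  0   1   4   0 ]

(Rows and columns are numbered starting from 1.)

-9

Delete row 3 and column 3; the remaining 3×3 submatrix is [0 -3 3; -3 -2 -4; 0 1 0].
Its determinant is -9.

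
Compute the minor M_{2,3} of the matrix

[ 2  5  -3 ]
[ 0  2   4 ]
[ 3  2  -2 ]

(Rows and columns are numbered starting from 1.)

-11

Delete row 2 and column 3; the remaining 2×2 submatrix is [2 5; 3 2].
Its determinant is 2·2 − 5·3 = -11.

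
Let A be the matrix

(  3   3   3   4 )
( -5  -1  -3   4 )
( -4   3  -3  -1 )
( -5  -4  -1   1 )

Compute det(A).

|A| = 452

Expand along row 1:
  + (3) · M_11   where M_11 = det([-1 -3 4; 3 -3 -1; -4 -1 1]) = -59
  − (3) · M_12   where M_12 = det([-5 -3 4; -4 -3 -1; -5 -1 1]) = -51
  + (3) · M_13   where M_13 = det([-5 -1 4; -4 3 -1; -5 -4 1]) = 120
  − (4) · M_14   where M_14 = det([-5 -1 -3; -4 3 -3; -5 -4 -1]) = -29
det = (+1)·(3)·(-59) + (-1)·(3)·(-51) + (+1)·(3)·(120) + (-1)·(4)·(-29) = 452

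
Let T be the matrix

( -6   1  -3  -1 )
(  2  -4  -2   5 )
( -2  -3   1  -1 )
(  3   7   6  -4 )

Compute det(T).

348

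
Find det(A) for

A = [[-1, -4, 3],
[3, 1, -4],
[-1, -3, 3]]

5

Expand along row 1:
  + (-1) · |1 -4; -3 3| = (-1)·(3 − 12) = 9
  − (-4) · |3 -4; -1 3| = −(-4)·(9 − 4) = 20
  + 3 · |3 1; -1 -3| = 3·(-9 − (-1)) = -24
Sum: (9) + (20) + (-24) = 5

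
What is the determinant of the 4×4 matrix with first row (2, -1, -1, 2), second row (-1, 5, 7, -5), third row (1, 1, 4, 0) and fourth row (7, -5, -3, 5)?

Expand along row 3 (it has 1 zero):
  + (1) · M_31   where M_31 = det([-1 -1 2; 5 7 -5; -5 -3 5]) = 20
  − (1) · M_32   where M_32 = det([2 -1 2; -1 7 -5; 7 -3 5]) = -22
  + (4) · M_33   where M_33 = det([2 -1 2; -1 5 -5; 7 -5 5]) = -30
det = (+1)·(1)·(20) + (-1)·(1)·(-22) + (+1)·(4)·(-30) = -78

-78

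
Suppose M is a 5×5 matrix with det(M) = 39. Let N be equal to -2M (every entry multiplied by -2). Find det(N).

For a 5×5 matrix, det(-2M) = (-2)^5·det(M) = -32·det(M).
det(N) = (-32)·(39) = -1248

The determinant is -1248.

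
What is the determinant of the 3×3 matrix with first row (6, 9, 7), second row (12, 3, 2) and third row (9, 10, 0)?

Expand along row 3:
  + 9 · |9 7; 3 2| = 9·(18 − 21) = -27
  − 10 · |6 7; 12 2| = −10·(12 − 84) = 720
Sum: (-27) + (720) = 693

693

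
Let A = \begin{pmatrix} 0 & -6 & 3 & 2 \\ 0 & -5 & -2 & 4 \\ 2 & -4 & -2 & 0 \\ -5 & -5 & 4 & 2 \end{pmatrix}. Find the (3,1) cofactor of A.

Delete row 3 and column 1; the remaining 3×3 submatrix is [-6 3 2; -5 -2 4; -5 4 2].
Its determinant is 30.
The cofactor carries sign (−1)^(3+1) = +1, so C_{3,1} = +(30) = 30.

30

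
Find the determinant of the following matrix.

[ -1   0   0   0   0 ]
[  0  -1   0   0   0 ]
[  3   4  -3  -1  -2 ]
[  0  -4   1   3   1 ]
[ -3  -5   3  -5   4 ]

-22

The matrix is block lower-triangular with a 2×2 block and a 3×3 block on the diagonal, so its determinant equals the product of the determinants of the diagonal blocks.
det of the 2×2 block = 1
det of the 3×3 block = -22
det = (1)·(-22) = -22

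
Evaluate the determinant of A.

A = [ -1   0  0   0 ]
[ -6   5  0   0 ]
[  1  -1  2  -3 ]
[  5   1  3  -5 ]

5

A is block lower-triangular with a 2×2 block and a 2×2 block on the diagonal, so its determinant equals the product of the determinants of the diagonal blocks.
det of the 2×2 block = -5
det of the 2×2 block = -1
det = (-5)·(-1) = 5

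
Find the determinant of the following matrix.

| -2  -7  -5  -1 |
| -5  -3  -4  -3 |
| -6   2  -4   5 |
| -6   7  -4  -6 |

-1527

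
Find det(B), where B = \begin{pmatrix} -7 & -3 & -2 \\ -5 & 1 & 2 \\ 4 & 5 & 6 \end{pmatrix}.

Expand along column 1:
  + (-7) · |1 2; 5 6| = (-7)·(6 − 10) = 28
  − (-5) · |-3 -2; 5 6| = −(-5)·(-18 − (-10)) = -40
  + 4 · |-3 -2; 1 2| = 4·(-6 − (-2)) = -16
Sum: (28) + (-40) + (-16) = -28

The determinant is -28.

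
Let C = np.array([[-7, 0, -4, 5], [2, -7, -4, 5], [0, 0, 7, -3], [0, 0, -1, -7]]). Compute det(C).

C is block upper-triangular with a 2×2 block and a 2×2 block on the diagonal, so its determinant equals the product of the determinants of the diagonal blocks.
det of the 2×2 block = 49
det of the 2×2 block = -52
det = (49)·(-52) = -2548

-2548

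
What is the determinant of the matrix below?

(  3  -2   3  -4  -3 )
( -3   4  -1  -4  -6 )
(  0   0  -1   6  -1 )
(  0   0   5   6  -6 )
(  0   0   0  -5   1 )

The matrix is block upper-triangular with a 2×2 block and a 3×3 block on the diagonal, so its determinant equals the product of the determinants of the diagonal blocks.
det of the 2×2 block = 6
det of the 3×3 block = 19
det = (6)·(19) = 114

The determinant is 114.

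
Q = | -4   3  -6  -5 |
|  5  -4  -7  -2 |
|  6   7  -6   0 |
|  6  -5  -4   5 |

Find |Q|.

Expand along row 3 (it has 1 zero):
  + (6) · M_31   where M_31 = det([3 -6 -5; -4 -7 -2; -5 -4 5]) = -214
  − (7) · M_32   where M_32 = det([-4 -6 -5; 5 -7 -2; 6 -4 5]) = 284
  + (-6) · M_33   where M_33 = det([-4 3 -5; 5 -4 -2; 6 -5 5]) = 14
det = (+1)·(6)·(-214) + (-1)·(7)·(284) + (+1)·(-6)·(14) = -3356

det(Q) = -3356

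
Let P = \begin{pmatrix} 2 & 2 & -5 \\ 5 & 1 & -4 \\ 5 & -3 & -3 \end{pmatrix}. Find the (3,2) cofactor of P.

-17

Delete row 3 and column 2; the remaining 2×2 submatrix is [2 -5; 5 -4].
Its determinant is 2·(-4) − (-5)·5 = 17.
The cofactor carries sign (−1)^(3+2) = −1, so C_{3,2} = −(17) = -17.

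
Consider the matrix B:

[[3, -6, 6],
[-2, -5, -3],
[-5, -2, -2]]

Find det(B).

det(B) = -180

Expand along column 1:
  + 3 · |-5 -3; -2 -2| = 3·(10 − 6) = 12
  − (-2) · |-6 6; -2 -2| = −(-2)·(12 − (-12)) = 48
  + (-5) · |-6 6; -5 -3| = (-5)·(18 − (-30)) = -240
Sum: (12) + (48) + (-240) = -180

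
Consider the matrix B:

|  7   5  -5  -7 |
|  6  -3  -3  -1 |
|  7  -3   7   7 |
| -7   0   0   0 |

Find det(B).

det(B) = 140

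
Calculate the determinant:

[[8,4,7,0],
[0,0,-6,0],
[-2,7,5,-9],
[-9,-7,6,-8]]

Expand along row 2 (it has 3 zeros):
  − (-6) · M_23   where M_23 = det([8 4 0; -2 7 -9; -9 -7 -8]) = -692
det = (-1)·(-6)·(-692) = -4152

-4152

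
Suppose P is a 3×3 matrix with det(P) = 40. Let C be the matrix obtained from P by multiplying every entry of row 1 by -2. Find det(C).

-80

Scaling one row by -2 multiplies the determinant by -2.
det(C) = (-2)·(40) = -80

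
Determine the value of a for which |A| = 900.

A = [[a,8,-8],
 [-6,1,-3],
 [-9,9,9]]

Expanding along the column containing a, det(A) is linear in a: det(A) = (36)·a + (1008).
Set (36)·a + (1008) = 900  ⇒  (36)·a = -108  ⇒  a = -3.

a = -3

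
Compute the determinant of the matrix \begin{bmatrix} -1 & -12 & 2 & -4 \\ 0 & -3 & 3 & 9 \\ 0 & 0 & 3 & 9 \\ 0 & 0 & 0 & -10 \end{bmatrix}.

-90

The matrix is upper triangular, so the determinant is the product of the diagonal entries:
det = (-1) · (-3) · (3) · (-10) = -90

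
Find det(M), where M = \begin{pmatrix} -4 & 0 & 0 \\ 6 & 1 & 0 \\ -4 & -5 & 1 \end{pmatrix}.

det(M) = -4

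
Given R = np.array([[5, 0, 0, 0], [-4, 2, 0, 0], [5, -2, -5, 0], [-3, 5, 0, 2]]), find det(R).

The determinant is -100.

R is lower triangular, so det(R) is the product of the diagonal entries:
det = (5) · (2) · (-5) · (2) = -100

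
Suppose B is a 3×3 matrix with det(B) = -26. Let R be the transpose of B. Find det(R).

det(Bᵀ) = det(B).
det(R) = (1)·(-26) = -26

det(R) = -26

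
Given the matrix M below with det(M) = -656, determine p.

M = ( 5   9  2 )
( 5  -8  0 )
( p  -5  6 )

p = -6

Expanding along the column containing p, det(M) is linear in p: det(M) = (16)·p + (-560).
Set (16)·p + (-560) = -656  ⇒  (16)·p = -96  ⇒  p = -6.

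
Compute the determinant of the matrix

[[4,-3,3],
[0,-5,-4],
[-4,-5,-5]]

Expand along row 2:
  + (-5) · |4 3; -4 -5| = (-5)·(-20 − (-12)) = 40
  − (-4) · |4 -3; -4 -5| = −(-4)·(-20 − 12) = -128
Sum: (40) + (-128) = -88

The determinant is -88.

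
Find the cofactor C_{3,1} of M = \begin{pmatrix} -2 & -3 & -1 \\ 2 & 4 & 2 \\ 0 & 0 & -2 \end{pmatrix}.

-2

Delete row 3 and column 1; the remaining 2×2 submatrix is [-3 -1; 4 2].
Its determinant is (-3)·2 − (-1)·4 = -2.
The cofactor carries sign (−1)^(3+1) = +1, so C_{3,1} = +(-2) = -2.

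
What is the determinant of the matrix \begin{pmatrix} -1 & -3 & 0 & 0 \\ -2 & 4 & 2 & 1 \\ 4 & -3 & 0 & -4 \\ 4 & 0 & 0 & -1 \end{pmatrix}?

Expand along column 3 (it has 3 zeros):
  − (2) · M_23   where M_23 = det([-1 -3 0; 4 -3 -4; 4 0 -1]) = 33
det = (-1)·(2)·(33) = -66

The determinant is -66.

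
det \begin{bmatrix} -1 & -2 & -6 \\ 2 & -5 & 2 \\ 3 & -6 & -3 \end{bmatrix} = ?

-69

Expand along column 1:
  + (-1) · |-5 2; -6 -3| = (-1)·(15 − (-12)) = -27
  − 2 · |-2 -6; -6 -3| = −2·(6 − 36) = 60
  + 3 · |-2 -6; -5 2| = 3·(-4 − 30) = -102
Sum: (-27) + (60) + (-102) = -69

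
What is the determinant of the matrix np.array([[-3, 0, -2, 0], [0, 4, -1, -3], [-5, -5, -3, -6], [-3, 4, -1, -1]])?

-212

Expand along row 1 (it has 2 zeros):
  + (-3) · M_11   where M_11 = det([4 -1 -3; -5 -3 -6; 4 -1 -1]) = -34
  + (-2) · M_13   where M_13 = det([0 4 -3; -5 -5 -6; -3 4 -1]) = 157
det = (+1)·(-3)·(-34) + (+1)·(-2)·(157) = -212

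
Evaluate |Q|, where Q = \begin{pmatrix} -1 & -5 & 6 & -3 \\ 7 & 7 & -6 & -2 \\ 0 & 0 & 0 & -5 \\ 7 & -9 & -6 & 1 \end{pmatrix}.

The determinant is -2880.

Expand along row 3 (it has 3 zeros):
  − (-5) · M_34   where M_34 = det([-1 -5 6; 7 7 -6; 7 -9 -6]) = -576
det = (-1)·(-5)·(-576) = -2880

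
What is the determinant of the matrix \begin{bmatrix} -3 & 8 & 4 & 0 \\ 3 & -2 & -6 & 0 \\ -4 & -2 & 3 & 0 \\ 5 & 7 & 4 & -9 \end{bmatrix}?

Expand along column 4 (it has 3 zeros):
  + (-9) · M_44   where M_44 = det([-3 8 4; 3 -2 -6; -4 -2 3]) = 118
det = (+1)·(-9)·(118) = -1062

The determinant is -1062.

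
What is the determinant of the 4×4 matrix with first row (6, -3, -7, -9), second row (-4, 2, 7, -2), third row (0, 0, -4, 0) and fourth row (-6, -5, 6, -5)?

1536

Expand along row 3 (it has 3 zeros):
  + (-4) · M_33   where M_33 = det([6 -3 -9; -4 2 -2; -6 -5 -5]) = -384
det = (+1)·(-4)·(-384) = 1536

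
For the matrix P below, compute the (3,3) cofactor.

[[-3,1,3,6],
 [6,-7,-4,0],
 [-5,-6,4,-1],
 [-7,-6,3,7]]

-405

Delete row 3 and column 3; the remaining 3×3 submatrix is [-3 1 6; 6 -7 0; -7 -6 7].
Its determinant is -405.
The cofactor carries sign (−1)^(3+3) = +1, so C_{3,3} = +(-405) = -405.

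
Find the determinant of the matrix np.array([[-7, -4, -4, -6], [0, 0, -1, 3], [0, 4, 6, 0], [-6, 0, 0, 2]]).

-56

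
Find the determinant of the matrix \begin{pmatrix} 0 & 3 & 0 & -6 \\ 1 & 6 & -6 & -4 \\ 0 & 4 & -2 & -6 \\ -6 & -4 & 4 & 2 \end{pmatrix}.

60

Expand along row 1 (it has 2 zeros):
  − (3) · M_12   where M_12 = det([1 -6 -4; 0 -2 -6; -6 4 2]) = -148
  − (-6) · M_14   where M_14 = det([1 6 -6; 0 4 -2; -6 -4 4]) = -64
det = (-1)·(3)·(-148) + (-1)·(-6)·(-64) = 60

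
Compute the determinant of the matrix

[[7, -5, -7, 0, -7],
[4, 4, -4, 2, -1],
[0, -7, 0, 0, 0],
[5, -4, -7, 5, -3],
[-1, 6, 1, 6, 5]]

-980

Expand along row 3 (it has 4 zeros):
  − (-7) · M_32   where M_32 = det([7 -7 0 -7; 4 -4 2 -1; 5 -7 5 -3; -1 1 6 5]) = -140
det = (-1)·(-7)·(-140) = -980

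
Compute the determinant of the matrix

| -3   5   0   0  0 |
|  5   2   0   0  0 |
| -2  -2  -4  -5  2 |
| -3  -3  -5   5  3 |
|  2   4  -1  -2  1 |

744

The matrix is block lower-triangular with a 2×2 block and a 3×3 block on the diagonal, so its determinant equals the product of the determinants of the diagonal blocks.
det of the 2×2 block = -31
det of the 3×3 block = -24
det = (-31)·(-24) = 744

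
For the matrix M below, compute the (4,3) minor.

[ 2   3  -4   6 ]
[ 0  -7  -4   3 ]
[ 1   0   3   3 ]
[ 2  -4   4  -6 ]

Delete row 4 and column 3; the remaining 3×3 submatrix is [2 3 6; 0 -7 3; 1 0 3].
Its determinant is 9.

The minor is 9.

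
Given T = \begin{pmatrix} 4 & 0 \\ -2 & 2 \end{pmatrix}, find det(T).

The determinant is 8.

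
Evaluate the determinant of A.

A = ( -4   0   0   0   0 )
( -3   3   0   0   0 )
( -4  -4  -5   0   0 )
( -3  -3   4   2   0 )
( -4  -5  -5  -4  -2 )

-240

A is lower triangular, so det(A) is the product of the diagonal entries:
det = (-4) · (3) · (-5) · (2) · (-2) = -240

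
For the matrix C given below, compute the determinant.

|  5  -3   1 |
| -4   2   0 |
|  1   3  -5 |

|C| = -4

Expand along column 3:
  + 1 · |-4 2; 1 3| = 1·(-12 − 2) = -14
  + (-5) · |5 -3; -4 2| = (-5)·(10 − 12) = 10
Sum: (-14) + (10) = -4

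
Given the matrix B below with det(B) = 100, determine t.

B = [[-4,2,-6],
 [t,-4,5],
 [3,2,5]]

Expanding along the row containing t, det(B) is linear in t: det(B) = (-22)·t + (78).
Set (-22)·t + (78) = 100  ⇒  (-22)·t = 22  ⇒  t = -1.

-1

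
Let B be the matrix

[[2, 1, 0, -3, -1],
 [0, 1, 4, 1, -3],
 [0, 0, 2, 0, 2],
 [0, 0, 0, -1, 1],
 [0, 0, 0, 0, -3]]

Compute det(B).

B is upper triangular, so det(B) is the product of the diagonal entries:
det = (2) · (1) · (2) · (-1) · (-3) = 12

The determinant is 12.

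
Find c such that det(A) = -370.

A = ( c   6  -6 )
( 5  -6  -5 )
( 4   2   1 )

-4

Expanding along the column containing c, det(A) is linear in c: det(A) = (4)·c + (-354).
Set (4)·c + (-354) = -370  ⇒  (4)·c = -16  ⇒  c = -4.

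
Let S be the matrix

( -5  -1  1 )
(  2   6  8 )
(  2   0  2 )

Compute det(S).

Expand along column 2:
  − (-1) · |2 8; 2 2| = −(-1)·(4 − 16) = -12
  + 6 · |-5 1; 2 2| = 6·(-10 − 2) = -72
Sum: (-12) + (-72) = -84

|S| = -84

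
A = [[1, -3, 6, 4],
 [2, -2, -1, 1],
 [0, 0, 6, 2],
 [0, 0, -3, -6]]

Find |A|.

A is block upper-triangular with a 2×2 block and a 2×2 block on the diagonal, so its determinant equals the product of the determinants of the diagonal blocks.
det of the 2×2 block = 4
det of the 2×2 block = -30
det = (4)·(-30) = -120

|A| = -120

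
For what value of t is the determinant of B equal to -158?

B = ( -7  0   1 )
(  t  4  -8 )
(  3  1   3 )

-6

Expanding along the row containing t, det(B) is linear in t: det(B) = (1)·t + (-152).
Set (1)·t + (-152) = -158  ⇒  (1)·t = -6  ⇒  t = -6.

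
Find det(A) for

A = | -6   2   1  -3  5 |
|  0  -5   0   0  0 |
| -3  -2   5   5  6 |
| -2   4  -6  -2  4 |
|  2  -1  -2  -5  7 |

The determinant is 14480.

Expand along row 2 (it has 4 zeros):
  + (-5) · M_22   where M_22 = det([-6 1 -3 5; -3 5 5 6; -2 -6 -2 4; 2 -2 -5 7]) = -2896
det = (+1)·(-5)·(-2896) = 14480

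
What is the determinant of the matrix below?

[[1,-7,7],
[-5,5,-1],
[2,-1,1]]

Expand along column 1:
  + 1 · |5 -1; -1 1| = 1·(5 − 1) = 4
  − (-5) · |-7 7; -1 1| = −(-5)·(-7 − (-7)) = 0
  + 2 · |-7 7; 5 -1| = 2·(7 − 35) = -56
Sum: (4) + (0) + (-56) = -52

The determinant is -52.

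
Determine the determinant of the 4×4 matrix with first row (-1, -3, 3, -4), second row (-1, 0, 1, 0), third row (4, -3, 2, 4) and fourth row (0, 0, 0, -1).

12

Expand along row 4 (it has 3 zeros):
  + (-1) · M_44   where M_44 = det([-1 -3 3; -1 0 1; 4 -3 2]) = -12
det = (+1)·(-1)·(-12) = 12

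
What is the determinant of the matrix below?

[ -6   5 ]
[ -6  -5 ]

60

det = (-6)·(-5) − 5·(-6) = 30 − (-30) = 60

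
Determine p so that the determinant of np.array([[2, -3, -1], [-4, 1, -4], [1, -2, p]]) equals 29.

-4

Expanding along the row containing p, det(B) is linear in p: det(B) = (-10)·p + (-11).
Set (-10)·p + (-11) = 29  ⇒  (-10)·p = 40  ⇒  p = -4.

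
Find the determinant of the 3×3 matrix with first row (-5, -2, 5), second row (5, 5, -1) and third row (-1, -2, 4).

Expand along column 1:
  + (-5) · |5 -1; -2 4| = (-5)·(20 − 2) = -90
  − 5 · |-2 5; -2 4| = −5·(-8 − (-10)) = -10
  + (-1) · |-2 5; 5 -1| = (-1)·(2 − 25) = 23
Sum: (-90) + (-10) + (23) = -77

The determinant is -77.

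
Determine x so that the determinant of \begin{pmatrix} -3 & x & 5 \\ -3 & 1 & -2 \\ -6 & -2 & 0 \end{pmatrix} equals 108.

Expanding along the row containing x, det(M) is linear in x: det(M) = (12)·x + (72).
Set (12)·x + (72) = 108  ⇒  (12)·x = 36  ⇒  x = 3.

x = 3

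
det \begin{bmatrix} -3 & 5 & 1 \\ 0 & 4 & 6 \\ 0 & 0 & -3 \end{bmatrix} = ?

The matrix is upper triangular, so the determinant is the product of the diagonal entries:
det = (-3) · (4) · (-3) = 36

36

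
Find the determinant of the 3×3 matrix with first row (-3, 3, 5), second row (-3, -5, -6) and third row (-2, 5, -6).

Expand along row 1:
  + (-3) · |-5 -6; 5 -6| = (-3)·(30 − (-30)) = -180
  − 3 · |-3 -6; -2 -6| = −3·(18 − 12) = -18
  + 5 · |-3 -5; -2 5| = 5·(-15 − 10) = -125
Sum: (-180) + (-18) + (-125) = -323

The determinant is -323.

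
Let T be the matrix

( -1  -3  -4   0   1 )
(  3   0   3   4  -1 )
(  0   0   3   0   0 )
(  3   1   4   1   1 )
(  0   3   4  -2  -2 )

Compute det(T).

132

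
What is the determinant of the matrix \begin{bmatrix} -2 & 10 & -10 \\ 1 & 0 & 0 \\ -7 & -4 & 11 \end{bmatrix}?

Expand along row 2:
  − 1 · |10 -10; -4 11| = −1·(110 − 40) = -70

The determinant is -70.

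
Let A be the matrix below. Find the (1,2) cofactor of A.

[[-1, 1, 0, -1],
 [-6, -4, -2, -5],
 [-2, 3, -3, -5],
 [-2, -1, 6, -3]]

152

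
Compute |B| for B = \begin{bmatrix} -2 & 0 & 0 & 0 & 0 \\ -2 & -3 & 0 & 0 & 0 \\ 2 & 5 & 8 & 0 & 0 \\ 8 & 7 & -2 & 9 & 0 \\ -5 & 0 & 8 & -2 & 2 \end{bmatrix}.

864

B is lower triangular, so det(B) is the product of the diagonal entries:
det = (-2) · (-3) · (8) · (9) · (2) = 864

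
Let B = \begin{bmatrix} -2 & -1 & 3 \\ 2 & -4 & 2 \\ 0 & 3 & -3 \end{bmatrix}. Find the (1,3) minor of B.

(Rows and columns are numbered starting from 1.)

The minor is 6.

Delete row 1 and column 3; the remaining 2×2 submatrix is [2 -4; 0 3].
Its determinant is 2·3 − (-4)·0 = 6.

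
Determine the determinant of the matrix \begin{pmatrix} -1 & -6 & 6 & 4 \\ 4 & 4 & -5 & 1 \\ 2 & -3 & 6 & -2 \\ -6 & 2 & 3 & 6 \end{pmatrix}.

Expand along row 1:
  + (-1) · M_11   where M_11 = det([4 -5 1; -3 6 -2; 2 3 6]) = 77
  − (-6) · M_12   where M_12 = det([4 -5 1; 2 6 -2; -6 3 6]) = 210
  + (6) · M_13   where M_13 = det([4 4 1; 2 -3 -2; -6 2 6]) = -70
  − (4) · M_14   where M_14 = det([4 4 -5; 2 -3 6; -6 2 3]) = -182
det = (+1)·(-1)·(77) + (-1)·(-6)·(210) + (+1)·(6)·(-70) + (-1)·(4)·(-182) = 1491

1491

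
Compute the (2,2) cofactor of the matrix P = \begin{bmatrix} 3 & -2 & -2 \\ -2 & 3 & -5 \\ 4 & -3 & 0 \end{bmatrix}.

Delete row 2 and column 2; the remaining 2×2 submatrix is [3 -2; 4 0].
Its determinant is 3·0 − (-2)·4 = 8.
The cofactor carries sign (−1)^(2+2) = +1, so C_{2,2} = +(8) = 8.

8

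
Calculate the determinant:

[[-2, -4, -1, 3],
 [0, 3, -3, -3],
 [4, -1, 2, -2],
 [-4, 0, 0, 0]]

Expand along row 4 (it has 3 zeros):
  − (-4) · M_41   where M_41 = det([-4 -1 3; 3 -3 -3; -1 2 -2]) = -48
det = (-1)·(-4)·(-48) = -192

-192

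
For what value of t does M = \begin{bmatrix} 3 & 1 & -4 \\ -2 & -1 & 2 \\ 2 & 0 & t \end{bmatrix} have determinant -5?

1

Expanding along the row containing t, det(M) is linear in t: det(M) = (-1)·t + (-4).
Set (-1)·t + (-4) = -5  ⇒  (-1)·t = -1  ⇒  t = 1.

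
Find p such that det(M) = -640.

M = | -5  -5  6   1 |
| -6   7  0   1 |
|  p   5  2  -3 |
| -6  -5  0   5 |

p = 3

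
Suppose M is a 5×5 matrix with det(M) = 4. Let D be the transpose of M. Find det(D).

4

det(Mᵀ) = det(M).
det(D) = (1)·(4) = 4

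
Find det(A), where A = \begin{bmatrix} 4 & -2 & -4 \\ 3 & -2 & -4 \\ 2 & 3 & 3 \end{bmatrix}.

6

Expand along row 1:
  + 4 · |-2 -4; 3 3| = 4·(-6 − (-12)) = 24
  − (-2) · |3 -4; 2 3| = −(-2)·(9 − (-8)) = 34
  + (-4) · |3 -2; 2 3| = (-4)·(9 − (-4)) = -52
Sum: (24) + (34) + (-52) = 6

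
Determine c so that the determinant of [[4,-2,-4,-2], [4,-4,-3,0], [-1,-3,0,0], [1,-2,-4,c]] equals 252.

7

Expanding along the column containing c, det(A) is linear in c: det(A) = (22)·c + (98).
Set (22)·c + (98) = 252  ⇒  (22)·c = 154  ⇒  c = 7.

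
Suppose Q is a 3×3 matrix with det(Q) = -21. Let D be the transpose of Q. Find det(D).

det(Qᵀ) = det(Q).
det(D) = (1)·(-21) = -21

|D| = -21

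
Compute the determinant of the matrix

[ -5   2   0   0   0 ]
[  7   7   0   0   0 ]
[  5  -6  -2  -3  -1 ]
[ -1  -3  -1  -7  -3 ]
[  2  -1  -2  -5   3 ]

The matrix is block lower-triangular with a 2×2 block and a 3×3 block on the diagonal, so its determinant equals the product of the determinants of the diagonal blocks.
det of the 2×2 block = -49
det of the 3×3 block = 54
det = (-49)·(54) = -2646

-2646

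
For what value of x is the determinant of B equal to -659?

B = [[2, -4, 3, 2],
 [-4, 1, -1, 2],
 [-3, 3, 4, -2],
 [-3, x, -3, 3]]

Expanding along the column containing x, det(B) is linear in x: det(B) = (-92)·x + (-15).
Set (-92)·x + (-15) = -659  ⇒  (-92)·x = -644  ⇒  x = 7.

x = 7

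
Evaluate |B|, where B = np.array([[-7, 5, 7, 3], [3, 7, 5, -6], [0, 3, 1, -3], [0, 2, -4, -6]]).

18

Expand along column 1 (it has 2 zeros):
  + (-7) · M_11   where M_11 = det([7 5 -6; 3 1 -3; 2 -4 -6]) = 18
  − (3) · M_21   where M_21 = det([5 7 3; 3 1 -3; 2 -4 -6]) = -48
det = (+1)·(-7)·(18) + (-1)·(3)·(-48) = 18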